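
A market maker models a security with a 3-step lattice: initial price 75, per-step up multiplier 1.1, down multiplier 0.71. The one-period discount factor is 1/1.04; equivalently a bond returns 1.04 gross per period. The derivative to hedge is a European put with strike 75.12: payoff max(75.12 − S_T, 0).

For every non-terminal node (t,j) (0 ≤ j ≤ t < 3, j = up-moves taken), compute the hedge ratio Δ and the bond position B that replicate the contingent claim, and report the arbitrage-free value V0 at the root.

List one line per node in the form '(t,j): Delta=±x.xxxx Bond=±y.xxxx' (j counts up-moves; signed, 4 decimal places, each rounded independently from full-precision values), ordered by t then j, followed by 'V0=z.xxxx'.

The replicating-portfolio and risk-neutral prices coincide; use p* = (1.04−0.71)/(1.1−0.71) = 0.8462 for the latter.
Payoff layer (t=3): V(3,0)=48.2767, V(3,1)=33.5318, V(3,2)=10.6875, V(3,3)=0.0000
  t=2,j=0: stock 37.8075 → up 41.5883 (V=33.5318), down 26.8433 (V=48.2767). Price 34.4233; hedge Δ=-1.0000, bond B=72.2308.
  t=2,j=1: stock 58.5750 → up 64.4325 (V=10.6875), down 41.5882 (V=33.5318). Price 13.6558; hedge Δ=-1.0000, bond B=72.2308.
  t=2,j=2: stock 90.7500 → up 99.8250 (V=0.0000), down 64.4325 (V=10.6875). Price 1.5810; hedge Δ=-0.3020, bond B=28.9848.
  t=1,j=0: stock 53.2500 → up 58.5750 (V=13.6558), down 37.8075 (V=34.4233). Price 16.2027; hedge Δ=-1.0000, bond B=69.4527.
  t=1,j=1: stock 82.5000 → up 90.7500 (V=1.5810), down 58.5750 (V=13.6558). Price 3.3064; hedge Δ=-0.3753, bond B=34.2674.
  t=0,j=0: stock 75.0000 → up 82.5000 (V=3.3064), down 53.2500 (V=16.2027). Price 5.0870; hedge Δ=-0.4409, bond B=38.1543.
Self-financing check: at every node Δ·S+B equals the discounted successor values.

(0,0): Delta=-0.4409 Bond=38.1543
(1,0): Delta=-1.0000 Bond=69.4527
(1,1): Delta=-0.3753 Bond=34.2674
(2,0): Delta=-1.0000 Bond=72.2308
(2,1): Delta=-1.0000 Bond=72.2308
(2,2): Delta=-0.3020 Bond=28.9848
V0=5.0870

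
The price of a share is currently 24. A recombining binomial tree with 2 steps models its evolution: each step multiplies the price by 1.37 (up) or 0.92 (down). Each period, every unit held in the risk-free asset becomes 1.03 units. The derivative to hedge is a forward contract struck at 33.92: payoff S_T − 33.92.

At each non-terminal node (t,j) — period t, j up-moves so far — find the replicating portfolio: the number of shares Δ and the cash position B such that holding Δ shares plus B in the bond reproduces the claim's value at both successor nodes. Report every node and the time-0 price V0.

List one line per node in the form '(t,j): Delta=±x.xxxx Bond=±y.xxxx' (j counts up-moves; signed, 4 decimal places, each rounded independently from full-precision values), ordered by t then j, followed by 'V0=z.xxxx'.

The replicating-portfolio and risk-neutral prices coincide; use p* = (1.03−0.92)/(1.37−0.92) = 0.2444 for the latter.
Terminal values V(2,·): V(2,0)=-13.6064, V(2,1)=-3.6704, V(2,2)=11.1256
Node (1,0) S=22.0800: V=(p*·-3.6704+(1−p*)·-13.6064)/1.03=-10.8520; Δ=(-3.6704−-13.6064)/(30.2496−20.3136)=1.0000; B=V−Δ·S=-32.9320
Node (1,1) S=32.8800: V=(p*·11.1256+(1−p*)·-3.6704)/1.03=-0.0520; Δ=(11.1256−-3.6704)/(45.0456−30.2496)=1.0000; B=V−Δ·S=-32.9320
Node (0,0) S=24.0000: V=(p*·-0.0520+(1−p*)·-10.8520)/1.03=-7.9729; Δ=(-0.0520−-10.8520)/(32.8800−22.0800)=1.0000; B=V−Δ·S=-31.9729
Check: Δ(0,0)·S0 + B(0,0) = -7.9729 = V0.

(0,0): Delta=1.0000 Bond=-31.9729
(1,0): Delta=1.0000 Bond=-32.9320
(1,1): Delta=1.0000 Bond=-32.9320
V0=-7.9729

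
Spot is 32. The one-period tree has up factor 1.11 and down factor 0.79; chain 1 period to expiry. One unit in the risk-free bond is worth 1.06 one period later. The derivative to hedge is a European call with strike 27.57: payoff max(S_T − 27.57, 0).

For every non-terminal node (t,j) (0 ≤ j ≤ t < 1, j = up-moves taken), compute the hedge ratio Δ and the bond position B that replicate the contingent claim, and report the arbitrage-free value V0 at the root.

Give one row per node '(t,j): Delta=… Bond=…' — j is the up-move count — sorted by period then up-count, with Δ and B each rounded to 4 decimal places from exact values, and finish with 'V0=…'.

Under the risk-neutral measure, an up-move has probability p* = (R−d)/(u−d) = 0.8437 and values discount at R = 1.06.
Terminal payoffs: V(1,0)=0.0000, V(1,1)=7.9500
  t=0,j=0: stock 32.0000 → up 35.5200 (V=7.9500), down 25.2800 (V=0.0000). Price 6.3281; hedge Δ=0.7764, bond B=-18.5156.
The time-0 hedge costs 6.3281, which is the no-arbitrage price.

(0,0): Delta=0.7764 Bond=-18.5156
V0=6.3281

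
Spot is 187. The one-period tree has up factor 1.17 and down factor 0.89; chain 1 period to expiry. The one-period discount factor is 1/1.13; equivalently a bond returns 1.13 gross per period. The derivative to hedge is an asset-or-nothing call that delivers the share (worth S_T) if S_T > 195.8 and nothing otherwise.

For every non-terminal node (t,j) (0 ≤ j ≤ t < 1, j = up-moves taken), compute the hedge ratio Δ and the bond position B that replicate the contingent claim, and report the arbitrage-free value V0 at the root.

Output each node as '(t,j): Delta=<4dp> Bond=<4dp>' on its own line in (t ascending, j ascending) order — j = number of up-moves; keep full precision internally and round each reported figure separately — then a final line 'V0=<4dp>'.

No-arbitrage ⇒ martingale measure with p* = (R−d)/(u−d) = 0.8571.
Terminal payoffs: V(1,0)=0.0000, V(1,1)=218.7900
  t=0,j=0: stock 187.0000 → up 218.7900 (V=218.7900), down 166.4300 (V=0.0000). Price 165.9595; hedge Δ=4.1786, bond B=-615.4333.
Check: Δ(0,0)·S0 + B(0,0) = 165.9595 = V0.

(0,0): Delta=4.1786 Bond=-615.4333
V0=165.9595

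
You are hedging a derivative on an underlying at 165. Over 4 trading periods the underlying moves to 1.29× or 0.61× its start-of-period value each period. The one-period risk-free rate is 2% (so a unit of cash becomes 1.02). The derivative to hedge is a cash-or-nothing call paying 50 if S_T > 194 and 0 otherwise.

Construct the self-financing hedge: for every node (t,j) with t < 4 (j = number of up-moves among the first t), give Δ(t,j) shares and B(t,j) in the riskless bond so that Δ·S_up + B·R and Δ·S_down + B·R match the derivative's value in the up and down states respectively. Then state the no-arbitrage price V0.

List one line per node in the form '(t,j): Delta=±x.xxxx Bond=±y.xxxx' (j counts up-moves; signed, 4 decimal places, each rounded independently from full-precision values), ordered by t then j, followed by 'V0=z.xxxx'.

The replicating-portfolio and risk-neutral prices coincide; use p* = (1.02−0.61)/(1.29−0.61) = 0.6029 for the latter.
Terminal values V(4,·): V(4,0)=0.0000, V(4,1)=0.0000, V(4,2)=0.0000, V(4,3)=50.0000, V(4,4)=50.0000
(3,0): S=37.4519. Δ = (V_up−V_dn)/(S_up−S_dn) = (0.0000−0.0000)/(48.3129−22.8456) = 0.0000. V = [p*·0.0000 + (1−p*)·0.0000]/1.02 = 0.0000. B = V − Δ·S = 0.0000.
(3,1): S=79.2015. Δ = (V_up−V_dn)/(S_up−S_dn) = (0.0000−0.0000)/(102.1699−48.3129) = 0.0000. V = [p*·0.0000 + (1−p*)·0.0000]/1.02 = 0.0000. B = V − Δ·S = 0.0000.
(3,2): S=167.4917. Δ = (V_up−V_dn)/(S_up−S_dn) = (50.0000−0.0000)/(216.0642−102.1699) = 0.4390. V = [p*·50.0000 + (1−p*)·0.0000]/1.02 = 29.5559. B = V − Δ·S = -43.9735.
(3,3): S=354.2037. Δ = (V_up−V_dn)/(S_up−S_dn) = (50.0000−50.0000)/(456.9228−216.0642) = 0.0000. V = [p*·50.0000 + (1−p*)·50.0000]/1.02 = 49.0196. B = V − Δ·S = 49.0196.
(2,0): S=61.3965. Δ = (V_up−V_dn)/(S_up−S_dn) = (0.0000−0.0000)/(79.2015−37.4519) = 0.0000. V = [p*·0.0000 + (1−p*)·0.0000]/1.02 = 0.0000. B = V − Δ·S = 0.0000.
(2,1): S=129.8385. Δ = (V_up−V_dn)/(S_up−S_dn) = (29.5559−0.0000)/(167.4917−79.2015) = 0.3348. V = [p*·29.5559 + (1−p*)·0.0000]/1.02 = 17.4711. B = V − Δ·S = -25.9935.
(2,2): S=274.5765. Δ = (V_up−V_dn)/(S_up−S_dn) = (49.0196−29.5559)/(354.2037−167.4917) = 0.1042. V = [p*·49.0196 + (1−p*)·29.5559]/1.02 = 40.4818. B = V − Δ·S = 11.8587.
(1,0): S=100.6500. Δ = (V_up−V_dn)/(S_up−S_dn) = (17.4711−0.0000)/(129.8385−61.3965) = 0.2553. V = [p*·17.4711 + (1−p*)·0.0000]/1.02 = 10.3275. B = V − Δ·S = -15.3653.
(1,1): S=212.8500. Δ = (V_up−V_dn)/(S_up−S_dn) = (40.4818−17.4711)/(274.5765−129.8385) = 0.1590. V = [p*·40.4818 + (1−p*)·17.4711]/1.02 = 30.7305. B = V − Δ·S = -3.1087.
(0,0): S=165.0000. Δ = (V_up−V_dn)/(S_up−S_dn) = (30.7305−10.3275)/(212.8500−100.6500) = 0.1818. V = [p*·30.7305 + (1−p*)·10.3275]/1.02 = 22.1856. B = V − Δ·S = -7.8189.
Root portfolio cost Δ·165+B reproduces V0=22.1856.

(0,0): Delta=0.1818 Bond=-7.8189
(1,0): Delta=0.2553 Bond=-15.3653
(1,1): Delta=0.1590 Bond=-3.1087
(2,0): Delta=0.0000 Bond=0.0000
(2,1): Delta=0.3348 Bond=-25.9935
(2,2): Delta=0.1042 Bond=11.8587
(3,0): Delta=0.0000 Bond=0.0000
(3,1): Delta=0.0000 Bond=0.0000
(3,2): Delta=0.4390 Bond=-43.9735
(3,3): Delta=0.0000 Bond=49.0196
V0=22.1856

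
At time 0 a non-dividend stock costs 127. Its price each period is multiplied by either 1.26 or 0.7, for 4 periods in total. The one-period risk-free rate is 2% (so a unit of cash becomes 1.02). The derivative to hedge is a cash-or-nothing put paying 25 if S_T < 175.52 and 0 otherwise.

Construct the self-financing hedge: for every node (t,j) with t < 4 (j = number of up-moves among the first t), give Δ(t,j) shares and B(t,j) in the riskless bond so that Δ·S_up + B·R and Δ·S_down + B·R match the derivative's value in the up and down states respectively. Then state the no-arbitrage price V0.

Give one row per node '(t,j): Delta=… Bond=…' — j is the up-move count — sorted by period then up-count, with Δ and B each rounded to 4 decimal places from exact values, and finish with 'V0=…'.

Since d<R<u, set p* = (R−d)/(u−d) = 0.5714; price each node as the discounted p*-expectation of its children.
At expiry t=4: V(4,0)=25.0000, V(4,1)=25.0000, V(4,2)=25.0000, V(4,3)=0.0000, V(4,4)=0.0000
Node (3,0) S=43.5610: V=(p*·25.0000+(1−p*)·25.0000)/1.02=24.5098; Δ=(25.0000−25.0000)/(54.8869−30.4927)=0.0000; B=V−Δ·S=24.5098
Node (3,1) S=78.4098: V=(p*·25.0000+(1−p*)·25.0000)/1.02=24.5098; Δ=(25.0000−25.0000)/(98.7963−54.8869)=0.0000; B=V−Δ·S=24.5098
Node (3,2) S=141.1376: V=(p*·0.0000+(1−p*)·25.0000)/1.02=10.5042; Δ=(0.0000−25.0000)/(177.8334−98.7963)=-0.3163; B=V−Δ·S=55.1471
Node (3,3) S=254.0478: V=(p*·0.0000+(1−p*)·0.0000)/1.02=0.0000; Δ=(0.0000−0.0000)/(320.1002−177.8334)=0.0000; B=V−Δ·S=0.0000
Node (2,0) S=62.2300: V=(p*·24.5098+(1−p*)·24.5098)/1.02=24.0292; Δ=(24.5098−24.5098)/(78.4098−43.5610)=0.0000; B=V−Δ·S=24.0292
Node (2,1) S=112.0140: V=(p*·10.5042+(1−p*)·24.5098)/1.02=16.1829; Δ=(10.5042−24.5098)/(141.1376−78.4098)=-0.2233; B=V−Δ·S=41.1929
Node (2,2) S=201.6252: V=(p*·0.0000+(1−p*)·10.5042)/1.02=4.4135; Δ=(0.0000−10.5042)/(254.0478−141.1376)=-0.0930; B=V−Δ·S=23.1710
Node (1,0) S=88.9000: V=(p*·16.1829+(1−p*)·24.0292)/1.02=19.1624; Δ=(16.1829−24.0292)/(112.0140−62.2300)=-0.1576; B=V−Δ·S=33.1736
Node (1,1) S=160.0200: V=(p*·4.4135+(1−p*)·16.1829)/1.02=9.2721; Δ=(4.4135−16.1829)/(201.6252−112.0140)=-0.1313; B=V−Δ·S=30.2889
Node (0,0) S=127.0000: V=(p*·9.2721+(1−p*)·19.1624)/1.02=13.2459; Δ=(9.2721−19.1624)/(160.0200−88.9000)=-0.1391; B=V−Δ·S=30.9071
The time-0 hedge costs 13.2459, which is the no-arbitrage price.

(0,0): Delta=-0.1391 Bond=30.9071
(1,0): Delta=-0.1576 Bond=33.1736
(1,1): Delta=-0.1313 Bond=30.2889
(2,0): Delta=0.0000 Bond=24.0292
(2,1): Delta=-0.2233 Bond=41.1929
(2,2): Delta=-0.0930 Bond=23.1710
(3,0): Delta=0.0000 Bond=24.5098
(3,1): Delta=0.0000 Bond=24.5098
(3,2): Delta=-0.3163 Bond=55.1471
(3,3): Delta=0.0000 Bond=0.0000
V0=13.2459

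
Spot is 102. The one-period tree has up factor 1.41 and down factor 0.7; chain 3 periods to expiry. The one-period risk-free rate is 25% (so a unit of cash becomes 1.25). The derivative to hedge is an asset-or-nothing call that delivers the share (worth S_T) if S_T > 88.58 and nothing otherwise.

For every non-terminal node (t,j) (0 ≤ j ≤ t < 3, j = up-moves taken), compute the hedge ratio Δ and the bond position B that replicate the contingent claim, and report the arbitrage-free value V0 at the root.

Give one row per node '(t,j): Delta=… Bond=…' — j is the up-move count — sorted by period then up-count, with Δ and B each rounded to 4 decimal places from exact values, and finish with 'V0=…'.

No-arbitrage ⇒ martingale measure with p* = (R−d)/(u−d) = 0.7746.
Payoff layer (t=3): V(3,0)=0.0000, V(3,1)=0.0000, V(3,2)=141.9503, V(3,3)=285.9285
(2,0): S=49.9800. Δ = (V_up−V_dn)/(S_up−S_dn) = (0.0000−0.0000)/(70.4718−34.9860) = 0.0000. V = [p*·0.0000 + (1−p*)·0.0000]/1.25 = 0.0000. B = V − Δ·S = 0.0000.
(2,1): S=100.6740. Δ = (V_up−V_dn)/(S_up−S_dn) = (141.9503−0.0000)/(141.9503−70.4718) = 1.9859. V = [p*·141.9503 + (1−p*)·0.0000]/1.25 = 87.9692. B = V − Δ·S = -111.9608.
(2,2): S=202.7862. Δ = (V_up−V_dn)/(S_up−S_dn) = (285.9285−141.9503)/(285.9285−141.9503) = 1.0000. V = [p*·285.9285 + (1−p*)·141.9503]/1.25 = 202.7862. B = V − Δ·S = 0.0000.
(1,0): S=71.4000. Δ = (V_up−V_dn)/(S_up−S_dn) = (87.9692−0.0000)/(100.6740−49.9800) = 1.7353. V = [p*·87.9692 + (1−p*)·0.0000]/1.25 = 54.5161. B = V − Δ·S = -69.3842.
(1,1): S=143.8200. Δ = (V_up−V_dn)/(S_up−S_dn) = (202.7862−87.9692)/(202.7862−100.6740) = 1.1244. V = [p*·202.7862 + (1−p*)·87.9692]/1.25 = 141.5296. B = V − Δ·S = -20.1845.
(0,0): S=102.0000. Δ = (V_up−V_dn)/(S_up−S_dn) = (141.5296−54.5161)/(143.8200−71.4000) = 1.2015. V = [p*·141.5296 + (1−p*)·54.5161]/1.25 = 97.5367. B = V − Δ·S = -25.0174.
Each (Δ,B) replicates both successor values, so the strategy is self-financing and V0 is arbitrage-free.

(0,0): Delta=1.2015 Bond=-25.0174
(1,0): Delta=1.7353 Bond=-69.3842
(1,1): Delta=1.1244 Bond=-20.1845
(2,0): Delta=0.0000 Bond=0.0000
(2,1): Delta=1.9859 Bond=-111.9608
(2,2): Delta=1.0000 Bond=0.0000
V0=97.5367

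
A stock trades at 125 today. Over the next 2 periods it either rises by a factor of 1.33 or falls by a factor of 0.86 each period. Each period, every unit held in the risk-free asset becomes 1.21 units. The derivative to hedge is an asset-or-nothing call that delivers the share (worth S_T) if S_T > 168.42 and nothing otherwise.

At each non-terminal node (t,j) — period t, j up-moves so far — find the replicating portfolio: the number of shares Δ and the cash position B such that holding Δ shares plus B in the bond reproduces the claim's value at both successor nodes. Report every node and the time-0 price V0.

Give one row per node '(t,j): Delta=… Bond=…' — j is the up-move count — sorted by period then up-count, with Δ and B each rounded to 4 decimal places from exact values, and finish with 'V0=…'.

Since d<R<u, set p* = (R−d)/(u−d) = 0.7447; price each node as the discounted p*-expectation of its children.
Payoff layer (t=2): V(2,0)=0.0000, V(2,1)=0.0000, V(2,2)=221.1125
(1,0): S=107.5000. Δ = (V_up−V_dn)/(S_up−S_dn) = (0.0000−0.0000)/(142.9750−92.4500) = 0.0000. V = [p*·0.0000 + (1−p*)·0.0000]/1.21 = 0.0000. B = V − Δ·S = 0.0000.
(1,1): S=166.2500. Δ = (V_up−V_dn)/(S_up−S_dn) = (221.1125−0.0000)/(221.1125−142.9750) = 2.8298. V = [p*·221.1125 + (1−p*)·0.0000]/1.21 = 136.0812. B = V − Δ·S = -334.3709.
(0,0): S=125.0000. Δ = (V_up−V_dn)/(S_up−S_dn) = (136.0812−0.0000)/(166.2500−107.5000) = 2.3163. V = [p*·136.0812 + (1−p*)·0.0000]/1.21 = 83.7496. B = V − Δ·S = -205.7848.
The time-0 hedge costs 83.7496, which is the no-arbitrage price.

(0,0): Delta=2.3163 Bond=-205.7848
(1,0): Delta=0.0000 Bond=0.0000
(1,1): Delta=2.8298 Bond=-334.3709
V0=83.7496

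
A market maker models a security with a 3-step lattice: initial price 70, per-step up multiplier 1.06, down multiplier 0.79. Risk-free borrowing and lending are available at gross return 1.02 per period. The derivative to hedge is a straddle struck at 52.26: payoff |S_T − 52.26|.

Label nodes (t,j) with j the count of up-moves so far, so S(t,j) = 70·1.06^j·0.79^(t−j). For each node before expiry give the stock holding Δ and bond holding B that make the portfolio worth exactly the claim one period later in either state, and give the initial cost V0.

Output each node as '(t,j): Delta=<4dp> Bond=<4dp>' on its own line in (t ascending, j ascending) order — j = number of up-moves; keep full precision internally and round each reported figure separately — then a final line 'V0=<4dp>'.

(0,0): Delta=0.8209 Bond=-35.9691
(1,0): Delta=0.1047 Bond=2.9158
(1,1): Delta=0.9137 Bond=-43.5762
(2,0): Delta=-1.0000 Bond=51.2353
(2,1): Delta=0.2479 Bond=-5.4191
(2,2): Delta=1.0000 Bond=-51.2353
V0=21.4921

Under the risk-neutral measure, an up-move has probability p* = (R−d)/(u−d) = 0.8519 and values discount at R = 1.02.
Payoff layer (t=3): V(3,0)=17.7473, V(3,1)=5.9518, V(3,2)=9.8751, V(3,3)=31.1111
(2,0): S=43.6870. Δ = (V_up−V_dn)/(S_up−S_dn) = (5.9518−17.7473)/(46.3082−34.5127) = -1.0000. V = [p*·5.9518 + (1−p*)·17.7473]/1.02 = 7.5483. B = V − Δ·S = 51.2353.
(2,1): S=58.6180. Δ = (V_up−V_dn)/(S_up−S_dn) = (9.8751−5.9518)/(62.1351−46.3082) = 0.2479. V = [p*·9.8751 + (1−p*)·5.9518]/1.02 = 9.1116. B = V − Δ·S = -5.4191.
(2,2): S=78.6520. Δ = (V_up−V_dn)/(S_up−S_dn) = (31.1111−9.8751)/(83.3711−62.1351) = 1.0000. V = [p*·31.1111 + (1−p*)·9.8751]/1.02 = 27.4167. B = V − Δ·S = -51.2353.
(1,0): S=55.3000. Δ = (V_up−V_dn)/(S_up−S_dn) = (9.1116−7.5483)/(58.6180−43.6870) = 0.1047. V = [p*·9.1116 + (1−p*)·7.5483]/1.02 = 8.7059. B = V − Δ·S = 2.9158.
(1,1): S=74.2000. Δ = (V_up−V_dn)/(S_up−S_dn) = (27.4167−9.1116)/(78.6520−58.6180) = 0.9137. V = [p*·27.4167 + (1−p*)·9.1116]/1.02 = 24.2204. B = V − Δ·S = -43.5762.
(0,0): S=70.0000. Δ = (V_up−V_dn)/(S_up−S_dn) = (24.2204−8.7059)/(74.2000−55.3000) = 0.8209. V = [p*·24.2204 + (1−p*)·8.7059]/1.02 = 21.4921. B = V − Δ·S = -35.9691.
Self-financing check: at every node Δ·S+B equals the discounted successor values.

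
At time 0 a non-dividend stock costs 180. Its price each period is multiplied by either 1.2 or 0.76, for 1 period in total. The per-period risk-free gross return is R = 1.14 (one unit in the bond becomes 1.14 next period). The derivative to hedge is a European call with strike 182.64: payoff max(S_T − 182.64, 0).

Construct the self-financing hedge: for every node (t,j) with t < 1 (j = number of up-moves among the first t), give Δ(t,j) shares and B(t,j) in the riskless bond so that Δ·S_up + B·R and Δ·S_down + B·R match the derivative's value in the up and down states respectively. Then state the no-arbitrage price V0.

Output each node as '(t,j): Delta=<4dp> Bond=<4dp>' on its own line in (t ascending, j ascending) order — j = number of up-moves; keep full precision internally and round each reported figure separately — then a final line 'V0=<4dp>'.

No-arbitrage ⇒ martingale measure with p* = (R−d)/(u−d) = 0.8636.
Terminal payoffs: V(1,0)=0.0000, V(1,1)=33.3600
  t=0,j=0: stock 180.0000 → up 216.0000 (V=33.3600), down 136.8000 (V=0.0000). Price 25.2727; hedge Δ=0.4212, bond B=-50.5455.
Self-financing check: at every node Δ·S+B equals the discounted successor values.

(0,0): Delta=0.4212 Bond=-50.5455
V0=25.2727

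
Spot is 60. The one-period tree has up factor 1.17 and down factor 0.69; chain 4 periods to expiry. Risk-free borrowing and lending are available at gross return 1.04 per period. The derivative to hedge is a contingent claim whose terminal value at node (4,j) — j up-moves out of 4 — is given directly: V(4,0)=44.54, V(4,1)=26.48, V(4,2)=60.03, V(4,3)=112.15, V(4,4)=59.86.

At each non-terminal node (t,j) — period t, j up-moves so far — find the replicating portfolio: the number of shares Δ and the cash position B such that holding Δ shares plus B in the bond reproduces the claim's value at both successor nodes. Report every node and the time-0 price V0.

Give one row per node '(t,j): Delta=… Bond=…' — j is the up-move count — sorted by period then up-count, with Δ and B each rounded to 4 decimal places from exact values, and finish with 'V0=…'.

No-arbitrage ⇒ martingale measure with p* = (R−d)/(u−d) = 0.7292.
Terminal values V(4,·): V(4,0)=44.5400, V(4,1)=26.4800, V(4,2)=60.0300, V(4,3)=112.1500, V(4,4)=59.8600
Node (3,0) S=19.7105: V=(p*·26.4800+(1−p*)·44.5400)/1.04=30.1647; Δ=(26.4800−44.5400)/(23.0613−13.6003)=-1.9089; B=V−Δ·S=67.7897
Node (3,1) S=33.4222: V=(p*·60.0300+(1−p*)·26.4800)/1.04=48.9842; Δ=(60.0300−26.4800)/(39.1040−23.0613)=2.0913; B=V−Δ·S=-20.9117
Node (3,2) S=56.6725: V=(p*·112.1500+(1−p*)·60.0300)/1.04=94.2636; Δ=(112.1500−60.0300)/(66.3068−39.1040)=1.9160; B=V−Δ·S=-14.3197
Node (3,3) S=96.0968: V=(p*·59.8600+(1−p*)·112.1500)/1.04=71.1749; Δ=(59.8600−112.1500)/(112.4332−66.3068)=-1.1336; B=V−Δ·S=180.1124
Node (2,0) S=28.5660: V=(p*·48.9842+(1−p*)·30.1647)/1.04=42.1993; Δ=(48.9842−30.1647)/(33.4222−19.7105)=1.3725; B=V−Δ·S=2.9919
Node (2,1) S=48.4380: V=(p*·94.2636+(1−p*)·48.9842)/1.04=78.8466; Δ=(94.2636−48.9842)/(56.6725−33.4222)=1.9475; B=V−Δ·S=-15.4856
Node (2,2) S=82.1340: V=(p*·71.1749+(1−p*)·94.2636)/1.04=74.4501; Δ=(71.1749−94.2636)/(96.0968−56.6725)=-0.5856; B=V−Δ·S=122.5516
Node (1,0) S=41.4000: V=(p*·78.8466+(1−p*)·42.1993)/1.04=66.2704; Δ=(78.8466−42.1993)/(48.4380−28.5660)=1.8442; B=V−Δ·S=-10.0781
Node (1,1) S=70.2000: V=(p*·74.4501+(1−p*)·78.8466)/1.04=72.7315; Δ=(74.4501−78.8466)/(82.1340−48.4380)=-0.1305; B=V−Δ·S=81.8909
Node (0,0) S=60.0000: V=(p*·72.7315+(1−p*)·66.2704)/1.04=68.2516; Δ=(72.7315−66.2704)/(70.2000−41.4000)=0.2243; B=V−Δ·S=54.7910
The time-0 hedge costs 68.2516, which is the no-arbitrage price.

(0,0): Delta=0.2243 Bond=54.7910
(1,0): Delta=1.8442 Bond=-10.0781
(1,1): Delta=-0.1305 Bond=81.8909
(2,0): Delta=1.3725 Bond=2.9919
(2,1): Delta=1.9475 Bond=-15.4856
(2,2): Delta=-0.5856 Bond=122.5516
(3,0): Delta=-1.9089 Bond=67.7897
(3,1): Delta=2.0913 Bond=-20.9117
(3,2): Delta=1.9160 Bond=-14.3197
(3,3): Delta=-1.1336 Bond=180.1124
V0=68.2516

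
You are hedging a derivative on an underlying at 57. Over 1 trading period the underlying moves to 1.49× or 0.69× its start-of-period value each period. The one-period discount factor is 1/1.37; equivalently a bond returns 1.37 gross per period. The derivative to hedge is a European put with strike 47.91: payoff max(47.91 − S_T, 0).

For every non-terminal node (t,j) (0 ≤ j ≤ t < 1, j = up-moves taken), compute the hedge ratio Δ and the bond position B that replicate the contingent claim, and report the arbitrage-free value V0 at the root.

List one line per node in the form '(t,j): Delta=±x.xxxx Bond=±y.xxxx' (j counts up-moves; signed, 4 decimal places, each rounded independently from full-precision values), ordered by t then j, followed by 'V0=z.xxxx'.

(0,0): Delta=-0.1882 Bond=11.6644
V0=0.9394

Under the risk-neutral measure, an up-move has probability p* = (R−d)/(u−d) = 0.8500 and values discount at R = 1.37.
At expiry t=1: V(1,0)=8.5800, V(1,1)=0.0000
(0,0): S=57.0000. Δ = (V_up−V_dn)/(S_up−S_dn) = (0.0000−8.5800)/(84.9300−39.3300) = -0.1882. V = [p*·0.0000 + (1−p*)·8.5800]/1.37 = 0.9394. B = V − Δ·S = 11.6644.
Self-financing check: at every node Δ·S+B equals the discounted successor values.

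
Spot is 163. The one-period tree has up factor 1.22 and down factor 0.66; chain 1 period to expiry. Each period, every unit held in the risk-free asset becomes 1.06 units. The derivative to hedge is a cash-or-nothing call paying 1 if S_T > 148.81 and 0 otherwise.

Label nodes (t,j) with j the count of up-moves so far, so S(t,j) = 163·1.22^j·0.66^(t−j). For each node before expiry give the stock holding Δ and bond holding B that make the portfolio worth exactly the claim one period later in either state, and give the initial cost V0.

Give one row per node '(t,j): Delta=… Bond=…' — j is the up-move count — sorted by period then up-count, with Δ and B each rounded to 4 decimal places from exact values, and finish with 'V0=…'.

(0,0): Delta=0.0110 Bond=-1.1119
V0=0.6739

Since d<R<u, set p* = (R−d)/(u−d) = 0.7143; price each node as the discounted p*-expectation of its children.
Terminal values V(1,·): V(1,0)=0.0000, V(1,1)=1.0000
Node (0,0) S=163.0000: V=(p*·1.0000+(1−p*)·0.0000)/1.06=0.6739; Δ=(1.0000−0.0000)/(198.8600−107.5800)=0.0110; B=V−Δ·S=-1.1119
Self-financing check: at every node Δ·S+B equals the discounted successor values.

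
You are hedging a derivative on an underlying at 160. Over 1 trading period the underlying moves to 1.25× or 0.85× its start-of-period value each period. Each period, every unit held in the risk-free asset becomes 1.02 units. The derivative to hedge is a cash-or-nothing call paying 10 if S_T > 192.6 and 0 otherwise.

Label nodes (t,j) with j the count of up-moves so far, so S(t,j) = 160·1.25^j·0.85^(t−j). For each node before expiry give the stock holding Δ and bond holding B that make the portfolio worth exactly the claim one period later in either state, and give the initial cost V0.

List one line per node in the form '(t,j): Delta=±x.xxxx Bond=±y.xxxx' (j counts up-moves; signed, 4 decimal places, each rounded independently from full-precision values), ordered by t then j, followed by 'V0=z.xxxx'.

The replicating-portfolio and risk-neutral prices coincide; use p* = (1.02−0.85)/(1.25−0.85) = 0.4250 for the latter.
At expiry t=1: V(1,0)=0.0000, V(1,1)=10.0000
(0,0): S=160.0000. Δ = (V_up−V_dn)/(S_up−S_dn) = (10.0000−0.0000)/(200.0000−136.0000) = 0.1562. V = [p*·10.0000 + (1−p*)·0.0000]/1.02 = 4.1667. B = V − Δ·S = -20.8333.
The time-0 hedge costs 4.1667, which is the no-arbitrage price.

(0,0): Delta=0.1562 Bond=-20.8333
V0=4.1667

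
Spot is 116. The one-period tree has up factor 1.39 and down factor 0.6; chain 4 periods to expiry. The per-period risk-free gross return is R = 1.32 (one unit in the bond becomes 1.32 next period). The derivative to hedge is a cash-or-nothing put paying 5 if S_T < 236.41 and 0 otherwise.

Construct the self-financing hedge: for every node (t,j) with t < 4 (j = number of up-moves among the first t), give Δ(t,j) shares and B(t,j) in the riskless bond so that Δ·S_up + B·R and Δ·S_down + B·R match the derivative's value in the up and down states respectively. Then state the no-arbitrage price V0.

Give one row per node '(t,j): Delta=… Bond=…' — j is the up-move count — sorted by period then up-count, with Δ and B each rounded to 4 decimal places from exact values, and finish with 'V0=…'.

(0,0): Delta=-0.0180 Bond=2.5938
(1,0): Delta=0.0000 Bond=2.1739
(1,1): Delta=-0.0187 Bond=3.5454
(2,0): Delta=0.0000 Bond=2.8696
(2,1): Delta=0.0000 Bond=2.8696
(2,2): Delta=-0.0195 Bond=4.8559
(3,0): Delta=0.0000 Bond=3.7879
(3,1): Delta=0.0000 Bond=3.7879
(3,2): Delta=0.0000 Bond=3.7879
(3,3): Delta=-0.0203 Bond=6.6647
V0=0.5106

The replicating-portfolio and risk-neutral prices coincide; use p* = (1.32−0.6)/(1.39−0.6) = 0.9114 for the latter.
Terminal payoffs: V(4,0)=5.0000, V(4,1)=5.0000, V(4,2)=5.0000, V(4,3)=5.0000, V(4,4)=0.0000
(3,0): S=25.0560. Δ = (V_up−V_dn)/(S_up−S_dn) = (5.0000−5.0000)/(34.8278−15.0336) = 0.0000. V = [p*·5.0000 + (1−p*)·5.0000]/1.32 = 3.7879. B = V − Δ·S = 3.7879.
(3,1): S=58.0464. Δ = (V_up−V_dn)/(S_up−S_dn) = (5.0000−5.0000)/(80.6845−34.8278) = 0.0000. V = [p*·5.0000 + (1−p*)·5.0000]/1.32 = 3.7879. B = V − Δ·S = 3.7879.
(3,2): S=134.4742. Δ = (V_up−V_dn)/(S_up−S_dn) = (5.0000−5.0000)/(186.9191−80.6845) = 0.0000. V = [p*·5.0000 + (1−p*)·5.0000]/1.32 = 3.7879. B = V − Δ·S = 3.7879.
(3,3): S=311.5318. Δ = (V_up−V_dn)/(S_up−S_dn) = (0.0000−5.0000)/(433.0292−186.9191) = -0.0203. V = [p*·0.0000 + (1−p*)·5.0000]/1.32 = 0.3356. B = V − Δ·S = 6.6647.
(2,0): S=41.7600. Δ = (V_up−V_dn)/(S_up−S_dn) = (3.7879−3.7879)/(58.0464−25.0560) = 0.0000. V = [p*·3.7879 + (1−p*)·3.7879]/1.32 = 2.8696. B = V − Δ·S = 2.8696.
(2,1): S=96.7440. Δ = (V_up−V_dn)/(S_up−S_dn) = (3.7879−3.7879)/(134.4742−58.0464) = 0.0000. V = [p*·3.7879 + (1−p*)·3.7879]/1.32 = 2.8696. B = V − Δ·S = 2.8696.
(2,2): S=224.1236. Δ = (V_up−V_dn)/(S_up−S_dn) = (0.3356−3.7879)/(311.5318−134.4742) = -0.0195. V = [p*·0.3356 + (1−p*)·3.7879]/1.32 = 0.4860. B = V − Δ·S = 4.8559.
(1,0): S=69.6000. Δ = (V_up−V_dn)/(S_up−S_dn) = (2.8696−2.8696)/(96.7440−41.7600) = 0.0000. V = [p*·2.8696 + (1−p*)·2.8696]/1.32 = 2.1739. B = V − Δ·S = 2.1739.
(1,1): S=161.2400. Δ = (V_up−V_dn)/(S_up−S_dn) = (0.4860−2.8696)/(224.1236−96.7440) = -0.0187. V = [p*·0.4860 + (1−p*)·2.8696]/1.32 = 0.5282. B = V − Δ·S = 3.5454.
(0,0): S=116.0000. Δ = (V_up−V_dn)/(S_up−S_dn) = (0.5282−2.1739)/(161.2400−69.6000) = -0.0180. V = [p*·0.5282 + (1−p*)·2.1739]/1.32 = 0.5106. B = V − Δ·S = 2.5938.
Self-financing check: at every node Δ·S+B equals the discounted successor values.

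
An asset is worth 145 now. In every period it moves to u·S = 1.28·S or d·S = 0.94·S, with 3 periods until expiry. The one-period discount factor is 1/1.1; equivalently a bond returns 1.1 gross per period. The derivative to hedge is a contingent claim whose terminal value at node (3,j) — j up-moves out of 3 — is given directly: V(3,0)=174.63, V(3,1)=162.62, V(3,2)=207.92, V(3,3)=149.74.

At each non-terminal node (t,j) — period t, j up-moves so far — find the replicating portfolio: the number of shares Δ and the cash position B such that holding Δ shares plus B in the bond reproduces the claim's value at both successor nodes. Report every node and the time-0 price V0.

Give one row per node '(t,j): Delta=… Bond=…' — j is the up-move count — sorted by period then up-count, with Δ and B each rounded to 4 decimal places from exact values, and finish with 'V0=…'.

(0,0): Delta=0.1060 Bond=119.1144
(1,0): Delta=0.2935 Bond=105.4710
(1,1): Delta=-0.0489 Bond=159.7751
(2,0): Delta=-0.2757 Bond=188.9401
(2,1): Delta=0.7637 Bond=33.9807
(2,2): Delta=-0.7203 Bond=335.2460
V0=134.4799

No-arbitrage ⇒ martingale measure with p* = (R−d)/(u−d) = 0.4706.
Payoff layer (t=3): V(3,0)=174.6300, V(3,1)=162.6200, V(3,2)=207.9200, V(3,3)=149.7400
  t=2,j=0: stock 128.1220 → up 163.9962 (V=162.6200), down 120.4347 (V=174.6300). Price 153.6166; hedge Δ=-0.2757, bond B=188.9401.
  t=2,j=1: stock 174.4640 → up 223.3139 (V=207.9200), down 163.9962 (V=162.6200). Price 167.2160; hedge Δ=0.7637, bond B=33.9807.
  t=2,j=2: stock 237.5680 → up 304.0870 (V=149.7400), down 223.3139 (V=207.9200). Price 164.1283; hedge Δ=-0.7203, bond B=335.2460.
  t=1,j=0: stock 136.3000 → up 174.4640 (V=167.2160), down 128.1220 (V=153.6166). Price 145.4694; hedge Δ=0.2935, bond B=105.4710.
  t=1,j=1: stock 185.6000 → up 237.5680 (V=164.1283), down 174.4640 (V=167.2160). Price 150.6936; hedge Δ=-0.0489, bond B=159.7751.
  t=0,j=0: stock 145.0000 → up 185.6000 (V=150.6936), down 136.3000 (V=145.4694). Price 134.4799; hedge Δ=0.1060, bond B=119.1144.
Root portfolio cost Δ·145+B reproduces V0=134.4799.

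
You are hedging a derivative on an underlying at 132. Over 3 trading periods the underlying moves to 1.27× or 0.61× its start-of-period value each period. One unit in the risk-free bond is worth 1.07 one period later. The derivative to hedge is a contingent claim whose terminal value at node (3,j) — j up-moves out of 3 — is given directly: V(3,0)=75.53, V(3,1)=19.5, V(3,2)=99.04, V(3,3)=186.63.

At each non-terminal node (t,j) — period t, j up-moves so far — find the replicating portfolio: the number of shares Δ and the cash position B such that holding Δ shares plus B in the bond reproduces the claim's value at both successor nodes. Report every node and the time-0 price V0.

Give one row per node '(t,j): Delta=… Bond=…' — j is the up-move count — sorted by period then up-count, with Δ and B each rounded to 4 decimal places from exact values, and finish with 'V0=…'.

Since d<R<u, set p* = (R−d)/(u−d) = 0.6970; price each node as the discounted p*-expectation of its children.
At expiry t=3: V(3,0)=75.5300, V(3,1)=19.5000, V(3,2)=99.0400, V(3,3)=186.6300
Node (2,0) S=49.1172: V=(p*·19.5000+(1−p*)·75.5300)/1.07=34.0923; Δ=(19.5000−75.5300)/(62.3788−29.9615)=-1.7284; B=V−Δ·S=118.9863
Node (2,1) S=102.2604: V=(p*·99.0400+(1−p*)·19.5000)/1.07=70.0346; Δ=(99.0400−19.5000)/(129.8707−62.3788)=1.1785; B=V−Δ·S=-50.4806
Node (2,2) S=212.9028: V=(p*·186.6300+(1−p*)·99.0400)/1.07=149.6146; Δ=(186.6300−99.0400)/(270.3866−129.8707)=0.6233; B=V−Δ·S=16.9024
Node (1,0) S=80.5200: V=(p*·70.0346+(1−p*)·34.0923)/1.07=55.2738; Δ=(70.0346−34.0923)/(102.2604−49.1172)=0.6763; B=V−Δ·S=0.8159
Node (1,1) S=167.6400: V=(p*·149.6146+(1−p*)·70.0346)/1.07=117.2892; Δ=(149.6146−70.0346)/(212.9028−102.2604)=0.7193; B=V−Δ·S=-3.2866
Node (0,0) S=132.0000: V=(p*·117.2892+(1−p*)·55.2738)/1.07=92.0529; Δ=(117.2892−55.2738)/(167.6400−80.5200)=0.7118; B=V−Δ·S=-1.9097
Self-financing check: at every node Δ·S+B equals the discounted successor values.

(0,0): Delta=0.7118 Bond=-1.9097
(1,0): Delta=0.6763 Bond=0.8159
(1,1): Delta=0.7193 Bond=-3.2866
(2,0): Delta=-1.7284 Bond=118.9863
(2,1): Delta=1.1785 Bond=-50.4806
(2,2): Delta=0.6233 Bond=16.9024
V0=92.0529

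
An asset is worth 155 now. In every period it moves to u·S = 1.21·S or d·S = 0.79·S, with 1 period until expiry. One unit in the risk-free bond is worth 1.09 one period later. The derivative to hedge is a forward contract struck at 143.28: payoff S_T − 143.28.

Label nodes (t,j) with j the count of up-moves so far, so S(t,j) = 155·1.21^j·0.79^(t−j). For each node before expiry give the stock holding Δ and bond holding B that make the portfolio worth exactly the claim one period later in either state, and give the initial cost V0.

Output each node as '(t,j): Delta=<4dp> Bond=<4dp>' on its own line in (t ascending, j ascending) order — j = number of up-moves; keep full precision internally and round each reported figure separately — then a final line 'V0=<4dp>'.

Under the risk-neutral measure, an up-move has probability p* = (R−d)/(u−d) = 0.7143 and values discount at R = 1.09.
Terminal values V(1,·): V(1,0)=-20.8300, V(1,1)=44.2700
(0,0): S=155.0000. Δ = (V_up−V_dn)/(S_up−S_dn) = (44.2700−-20.8300)/(187.5500−122.4500) = 1.0000. V = [p*·44.2700 + (1−p*)·-20.8300]/1.09 = 23.5505. B = V − Δ·S = -131.4495.
Check: Δ(0,0)·S0 + B(0,0) = 23.5505 = V0.

(0,0): Delta=1.0000 Bond=-131.4495
V0=23.5505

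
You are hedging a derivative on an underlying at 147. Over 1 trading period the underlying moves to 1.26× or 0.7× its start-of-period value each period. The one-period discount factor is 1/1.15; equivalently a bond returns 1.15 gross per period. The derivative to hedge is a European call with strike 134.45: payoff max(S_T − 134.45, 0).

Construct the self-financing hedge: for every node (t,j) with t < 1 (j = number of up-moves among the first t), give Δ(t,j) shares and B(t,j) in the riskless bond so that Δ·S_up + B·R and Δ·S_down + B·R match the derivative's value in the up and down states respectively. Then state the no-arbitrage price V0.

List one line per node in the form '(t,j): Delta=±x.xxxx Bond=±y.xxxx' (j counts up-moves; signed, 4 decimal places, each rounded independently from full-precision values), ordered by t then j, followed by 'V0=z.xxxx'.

(0,0): Delta=0.6167 Bond=-55.1848
V0=35.4759

The replicating-portfolio and risk-neutral prices coincide; use p* = (1.15−0.7)/(1.26−0.7) = 0.8036 for the latter.
Terminal values V(1,·): V(1,0)=0.0000, V(1,1)=50.7700
Node (0,0) S=147.0000: V=(p*·50.7700+(1−p*)·0.0000)/1.15=35.4759; Δ=(50.7700−0.0000)/(185.2200−102.9000)=0.6167; B=V−Δ·S=-55.1848
Self-financing check: at every node Δ·S+B equals the discounted successor values.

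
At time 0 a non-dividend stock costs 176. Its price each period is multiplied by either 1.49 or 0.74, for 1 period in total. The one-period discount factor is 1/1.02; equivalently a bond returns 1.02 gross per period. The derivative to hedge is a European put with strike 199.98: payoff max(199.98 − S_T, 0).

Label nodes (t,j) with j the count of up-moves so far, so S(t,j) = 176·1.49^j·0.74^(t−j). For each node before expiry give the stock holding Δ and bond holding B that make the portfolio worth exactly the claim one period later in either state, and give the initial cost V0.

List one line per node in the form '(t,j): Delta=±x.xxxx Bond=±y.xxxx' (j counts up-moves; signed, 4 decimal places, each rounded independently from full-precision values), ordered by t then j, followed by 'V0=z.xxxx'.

No-arbitrage ⇒ martingale measure with p* = (R−d)/(u−d) = 0.3733.
Payoff layer (t=1): V(1,0)=69.7400, V(1,1)=0.0000
  t=0,j=0: stock 176.0000 → up 262.2400 (V=0.0000), down 130.2400 (V=69.7400). Price 42.8468; hedge Δ=-0.5283, bond B=135.8335.
Each (Δ,B) replicates both successor values, so the strategy is self-financing and V0 is arbitrage-free.

(0,0): Delta=-0.5283 Bond=135.8335
V0=42.8468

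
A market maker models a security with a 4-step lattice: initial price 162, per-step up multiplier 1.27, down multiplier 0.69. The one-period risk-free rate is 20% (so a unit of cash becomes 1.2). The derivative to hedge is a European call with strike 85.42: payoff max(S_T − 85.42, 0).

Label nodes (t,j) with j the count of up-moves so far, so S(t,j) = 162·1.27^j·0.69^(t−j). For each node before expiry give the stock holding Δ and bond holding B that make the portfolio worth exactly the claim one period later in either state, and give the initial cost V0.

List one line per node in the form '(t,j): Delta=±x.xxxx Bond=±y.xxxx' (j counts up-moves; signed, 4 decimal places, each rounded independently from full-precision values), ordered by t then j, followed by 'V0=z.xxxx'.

(0,0): Delta=0.9954 Bond=-40.3981
(1,0): Delta=0.9546 Bond=-43.9167
(1,1): Delta=0.9985 Bond=-49.1037
(2,0): Delta=0.6385 Bond=-28.3168
(2,1): Delta=0.9782 Bond=-56.0468
(2,2): Delta=1.0000 Bond=-59.3194
(3,0): Delta=0.0000 Bond=0.0000
(3,1): Delta=0.6861 Bond=-38.6440
(3,2): Delta=1.0000 Bond=-71.1833
(3,3): Delta=1.0000 Bond=-71.1833
V0=120.8641

Since d<R<u, set p* = (R−d)/(u−d) = 0.8793; price each node as the discounted p*-expectation of its children.
Payoff layer (t=4): V(4,0)=0.0000, V(4,1)=0.0000, V(4,2)=38.9801, V(4,3)=143.5483, V(4,4)=336.0143
Node (3,0) S=53.2185: V=(p*·0.0000+(1−p*)·0.0000)/1.2=0.0000; Δ=(0.0000−0.0000)/(67.5874−36.7207)=0.0000; B=V−Δ·S=0.0000
Node (3,1) S=97.9528: V=(p*·38.9801+(1−p*)·0.0000)/1.2=28.5630; Δ=(38.9801−0.0000)/(124.4001−67.5874)=0.6861; B=V−Δ·S=-38.6440
Node (3,2) S=180.2900: V=(p*·143.5483+(1−p*)·38.9801)/1.2=109.1066; Δ=(143.5483−38.9801)/(228.9683−124.4001)=1.0000; B=V−Δ·S=-71.1833
Node (3,3) S=331.8380: V=(p*·336.0143+(1−p*)·143.5483)/1.2=260.6547; Δ=(336.0143−143.5483)/(421.4343−228.9683)=1.0000; B=V−Δ·S=-71.1833
Node (2,0) S=77.1282: V=(p*·28.5630+(1−p*)·0.0000)/1.2=20.9298; Δ=(28.5630−0.0000)/(97.9528−53.2185)=0.6385; B=V−Δ·S=-28.3168
Node (2,1) S=141.9606: V=(p*·109.1066+(1−p*)·28.5630)/1.2=82.8215; Δ=(109.1066−28.5630)/(180.2900−97.9528)=0.9782; B=V−Δ·S=-56.0468
Node (2,2) S=261.2898: V=(p*·260.6547+(1−p*)·109.1066)/1.2=201.9704; Δ=(260.6547−109.1066)/(331.8380−180.2900)=1.0000; B=V−Δ·S=-59.3194
Node (1,0) S=111.7800: V=(p*·82.8215+(1−p*)·20.9298)/1.2=62.7932; Δ=(82.8215−20.9298)/(141.9606−77.1282)=0.9546; B=V−Δ·S=-43.9167
Node (1,1) S=205.7400: V=(p*·201.9704+(1−p*)·82.8215)/1.2=156.3253; Δ=(201.9704−82.8215)/(261.2898−141.9606)=0.9985; B=V−Δ·S=-49.1037
Node (0,0) S=162.0000: V=(p*·156.3253+(1−p*)·62.7932)/1.2=120.8641; Δ=(156.3253−62.7932)/(205.7400−111.7800)=0.9954; B=V−Δ·S=-40.3981
Root portfolio cost Δ·162+B reproduces V0=120.8641.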